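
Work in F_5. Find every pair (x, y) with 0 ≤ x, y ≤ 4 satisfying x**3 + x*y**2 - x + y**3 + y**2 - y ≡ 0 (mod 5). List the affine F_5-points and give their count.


Affine F_5-points: {(0, 0), (0, 2), (1, 0), (4, 0), (4, 1), (4, 4)}; count = 6.

For each of the 25 pairs (x, y) ∈ F_5², evaluate f(x, y) mod 5. Record the zeros.
  x = 0: [0↦0, 1↦1, 2↦0, 3↦3, 4↦1]  zeros at y ∈ {0, 2}
  x = 1: [0↦0, 1↦2, 2↦4, 3↦2, 4↦2]  zeros at y ∈ {0}
  x = 2: [0↦1, 1↦4, 2↦4, 3↦2, 4↦4]  zeros at y ∈ ∅
  x = 3: [0↦4, 1↦3, 2↦1, 3↦4, 4↦3]  zeros at y ∈ ∅
  x = 4: [0↦0, 1↦0, 2↦1, 3↦4, 4↦0]  zeros at y ∈ {0, 1, 4}
Collecting zeros: affine points = {(0, 0), (0, 2), (1, 0), (4, 0), (4, 1), (4, 4)}.
Total count |C(F_5)_aff| = 6.


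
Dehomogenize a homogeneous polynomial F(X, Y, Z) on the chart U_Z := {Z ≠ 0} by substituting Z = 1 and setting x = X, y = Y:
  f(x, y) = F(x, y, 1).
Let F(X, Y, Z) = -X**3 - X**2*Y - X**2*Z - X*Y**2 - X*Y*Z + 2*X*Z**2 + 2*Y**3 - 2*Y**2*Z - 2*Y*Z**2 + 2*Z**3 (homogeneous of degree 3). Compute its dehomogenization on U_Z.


f(x, y) = -x**3 - x**2*y - x**2 - x*y**2 - x*y + 2*x + 2*y**3 - 2*y**2 - 2*y + 2

On U_Z we set Z = 1. Each monomial c·X^i·Y^j·Z^k in F becomes c·x^i·y^j·1^k = c·x^i·y^j.
Substituting Z = 1: F(X, Y, 1) = -x**3 - x**2*y - x**2 - x*y**2 - x*y + 2*x + 2*y**3 - 2*y**2 - 2*y + 2.
Note: deg(f) ≤ deg(F) = 3; strict inequality happens when F is divisible by Z (lost terms).


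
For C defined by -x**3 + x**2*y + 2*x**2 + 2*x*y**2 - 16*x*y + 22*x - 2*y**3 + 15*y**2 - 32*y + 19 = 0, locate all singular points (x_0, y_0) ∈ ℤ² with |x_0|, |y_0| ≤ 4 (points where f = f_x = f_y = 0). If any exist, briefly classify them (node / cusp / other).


Singular points: {(2, 3)}; classification: node.

Compute partial derivatives:
  f_x = -3*x**2 + 2*x*y + 4*x + 2*y**2 - 16*y + 22.
  f_y = x**2 + 4*x*y - 16*x - 6*y**2 + 30*y - 32.
Scan x_0 ∈ {−4, ..., 4}. For each x_0, f_y(x_0, y) is a polynomial in y; find its integer roots y ∈ {−4, ..., 4}, then test f_x and f at those candidates.
  x = -4: f_y(-4, y) = -6*y**2 + 14*y + 48; no integer root y with |y| ≤ 4.
  x = -3: f_y(-3, y) = -6*y**2 + 18*y + 25; no integer root y with |y| ≤ 4.
  x = -2: f_y(-2, y) = -6*y**2 + 22*y + 4; no integer root y with |y| ≤ 4.
  x = -1: f_y(-1, y) = -6*y**2 + 26*y - 15; no integer root y with |y| ≤ 4.
  x = 0: f_y(0, y) = -6*y**2 + 30*y - 32; no integer root y with |y| ≤ 4.
  x = 1: f_y(1, y) = -6*y**2 + 34*y - 47; no integer root y with |y| ≤ 4.
  x = 2: f_y(2, y) = -6*y**2 + 38*y - 60; vanishes at y ∈ {3}. (2, 3): f_x = 0, f = 0 — SINGULAR.
  x = 3: f_y(3, y) = -6*y**2 + 42*y - 71; no integer root y with |y| ≤ 4.
  x = 4: f_y(4, y) = -6*y**2 + 46*y - 80; no integer root y with |y| ≤ 4.
Only singular point on the grid: (2, 3).
Classify: substitute x = 2 + u, y = 3 + v and expand: f = -u**3 + u**2*v - u**2 + 2*u*v**2 - 2*v**3 + v**2.
No constant or linear terms (consistent with a singular point). Quadratic part: -u**2 + v**2. Cubic part: -u**3 + u**2*v + 2*u*v**2 - 2*v**3.
The quadratic part v**2 - u**2 = (v − u)(v + u) splits into two distinct linear factors, so there are two distinct tangent lines y − 3 = ±(x − 2) — this is a node (ordinary double point).
Classification: node.


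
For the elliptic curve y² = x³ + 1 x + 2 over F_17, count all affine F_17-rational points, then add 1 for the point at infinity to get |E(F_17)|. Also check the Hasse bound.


Affine points = {(0, 6), (0, 11), (1, 2), (1, 15), (3, 7), (3, 10), (4, 6), (4, 11), (5, 8), (5, 9), (9, 3), (9, 14), (10, 3), (10, 14), (11, 1), (11, 16), (12, 5), (12, 12), (13, 6), (13, 11), (15, 3), (15, 14), (16, 0)}; affine count = 23; |E(F_17)| = 24.

Discriminant check: Δ ∝ 4a³ + 27b² = 4·1³ + 27·2² = 4·1 + 27·4 ≡ 10 (mod 17). Nonzero ⇒ E is nonsingular.
For each x ∈ F_17, compute rhs = x³ + 1·x + 2 mod 17, then count y ∈ F_17 with y² ≡ rhs.
  x = 0: rhs = 2, matching y values: 6, 11 (2 points).
  x = 1: rhs = 4, matching y values: 2, 15 (2 points).
  x = 2: rhs = 12, matching y values: none (0 points).
  x = 3: rhs = 15, matching y values: 7, 10 (2 points).
  x = 4: rhs = 2, matching y values: 6, 11 (2 points).
  x = 5: rhs = 13, matching y values: 8, 9 (2 points).
  x = 6: rhs = 3, matching y values: none (0 points).
  x = 7: rhs = 12, matching y values: none (0 points).
  x = 8: rhs = 12, matching y values: none (0 points).
  x = 9: rhs = 9, matching y values: 3, 14 (2 points).
  x = 10: rhs = 9, matching y values: 3, 14 (2 points).
  x = 11: rhs = 1, matching y values: 1, 16 (2 points).
  x = 12: rhs = 8, matching y values: 5, 12 (2 points).
  x = 13: rhs = 2, matching y values: 6, 11 (2 points).
  x = 14: rhs = 6, matching y values: none (0 points).
  x = 15: rhs = 9, matching y values: 3, 14 (2 points).
  x = 16: rhs = 0, matching y values: 0 (1 points).
Total affine count: 23.
Full point count |E(F_17)| = 23 + 1 = 24.
Hasse bound: |24 − (17+1)| = |6| = 6 ≤ 2√17 ≈ 8.2462 ✓.


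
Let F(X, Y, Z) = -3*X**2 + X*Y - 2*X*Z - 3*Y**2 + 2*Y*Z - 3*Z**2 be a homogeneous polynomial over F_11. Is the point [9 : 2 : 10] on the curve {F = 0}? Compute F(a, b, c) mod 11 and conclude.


F(9,2,10) ≡ 5 (mod 11); P is NOT on the curve.

Evaluate F(9, 2, 10) term-by-term (mod 11).
  -3*X**2 ↦ -3·81·1·1 = -243
  X*Y ↦ 1·9·2·1 = 18
  -2*X*Z ↦ -2·9·1·10 = -180
  -3*Y**2 ↦ -3·1·4·1 = -12
  2*Y*Z ↦ 2·1·2·10 = 40
  -3*Z**2 ↦ -3·1·1·100 = -300
Sum: F(9, 2, 10) = (-243) + (18) + (-180) + (-12) + (40) + (-300) = -677.
Reducing mod 11: -677 ≡ 5 (mod 11).
Since F(a, b, c) ≡ 5 ≠ 0 (mod 11), P does NOT lie on the curve.


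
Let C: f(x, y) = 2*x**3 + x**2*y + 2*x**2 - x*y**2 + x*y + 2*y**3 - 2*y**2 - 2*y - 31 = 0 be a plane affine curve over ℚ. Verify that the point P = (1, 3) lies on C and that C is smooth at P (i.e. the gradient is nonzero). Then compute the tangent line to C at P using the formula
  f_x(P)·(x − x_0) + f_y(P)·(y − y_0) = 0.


Tangent line at P: 10*x + 36*y - 118 = 0.

Step 1: f(1, 3) = 0, so P lies on C.
Step 2: partial derivatives
  f_x(x, y) = 6*x**2 + 2*x*y + 4*x - y**2 + y, f_y(x, y) = x**2 - 2*x*y + x + 6*y**2 - 4*y - 2.
  f_x(P) = 10, f_y(P) = 36 (gradient nonzero, so P is smooth).
Step 3: tangent line at P: 10·(x − 1) + 36·(y − 3) = 0.
Expanding: 10*x + 36*y - 118 = 0.


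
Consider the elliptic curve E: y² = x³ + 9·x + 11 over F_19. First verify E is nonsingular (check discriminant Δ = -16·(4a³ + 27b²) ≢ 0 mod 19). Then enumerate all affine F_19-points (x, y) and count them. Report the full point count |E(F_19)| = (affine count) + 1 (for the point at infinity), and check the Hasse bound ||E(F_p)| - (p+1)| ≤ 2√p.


Affine points = {(0, 7), (0, 12), (4, 4), (4, 15), (8, 5), (8, 14), (9, 2), (9, 17), (11, 4), (11, 15), (12, 2), (12, 17), (13, 8), (13, 11), (15, 5), (15, 14), (17, 2), (17, 17), (18, 1), (18, 18)}; affine count = 20; |E(F_19)| = 21.

Discriminant check: Δ ∝ 4a³ + 27b² = 4·9³ + 27·11² = 4·729 + 27·121 ≡ 8 (mod 19). Nonzero ⇒ E is nonsingular.
For each x ∈ F_19, compute rhs = x³ + 9·x + 11 mod 19, then count y ∈ F_19 with y² ≡ rhs.
  x = 0: rhs = 11, matching y values: 7, 12 (2 points).
  x = 1: rhs = 2, matching y values: none (0 points).
  x = 2: rhs = 18, matching y values: none (0 points).
  x = 3: rhs = 8, matching y values: none (0 points).
  x = 4: rhs = 16, matching y values: 4, 15 (2 points).
  x = 5: rhs = 10, matching y values: none (0 points).
  x = 6: rhs = 15, matching y values: none (0 points).
  x = 7: rhs = 18, matching y values: none (0 points).
  x = 8: rhs = 6, matching y values: 5, 14 (2 points).
  x = 9: rhs = 4, matching y values: 2, 17 (2 points).
  x = 10: rhs = 18, matching y values: none (0 points).
  x = 11: rhs = 16, matching y values: 4, 15 (2 points).
  x = 12: rhs = 4, matching y values: 2, 17 (2 points).
  x = 13: rhs = 7, matching y values: 8, 11 (2 points).
  x = 14: rhs = 12, matching y values: none (0 points).
  x = 15: rhs = 6, matching y values: 5, 14 (2 points).
  x = 16: rhs = 14, matching y values: none (0 points).
  x = 17: rhs = 4, matching y values: 2, 17 (2 points).
  x = 18: rhs = 1, matching y values: 1, 18 (2 points).
Total affine count: 20.
Full point count |E(F_19)| = 20 + 1 = 21.
Hasse bound: |21 − (19+1)| = |1| = 1 ≤ 2√19 ≈ 8.7178 ✓.


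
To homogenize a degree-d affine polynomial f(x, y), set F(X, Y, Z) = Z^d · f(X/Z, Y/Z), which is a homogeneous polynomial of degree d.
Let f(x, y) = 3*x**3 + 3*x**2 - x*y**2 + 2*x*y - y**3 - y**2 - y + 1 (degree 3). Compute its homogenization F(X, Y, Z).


F(X, Y, Z) = 3*X**3 + 3*X**2*Z - X*Y**2 + 2*X*Y*Z - Y**3 - Y**2*Z - Y*Z**2 + Z**3

deg(f) = 3.
Substitute x = X/Z, y = Y/Z into f, then multiply by Z^3.
  monomial 3·x^3·y^0 ↦ 3·X^3·Y^0·Z^0.
  monomial 3·x^2·y^0 ↦ 3·X^2·Y^0·Z^1.
  monomial -1·x^1·y^2 ↦ -1·X^1·Y^2·Z^0.
  monomial 2·x^1·y^1 ↦ 2·X^1·Y^1·Z^1.
  monomial -1·x^0·y^3 ↦ -1·X^0·Y^3·Z^0.
  monomial -1·x^0·y^2 ↦ -1·X^0·Y^2·Z^1.
  monomial -1·x^0·y^1 ↦ -1·X^0·Y^1·Z^2.
  monomial 1·x^0·y^0 ↦ 1·X^0·Y^0·Z^3.
Collecting: F(X, Y, Z) = 3*X**3 + 3*X**2*Z - X*Y**2 + 2*X*Y*Z - Y**3 - Y**2*Z - Y*Z**2 + Z**3.


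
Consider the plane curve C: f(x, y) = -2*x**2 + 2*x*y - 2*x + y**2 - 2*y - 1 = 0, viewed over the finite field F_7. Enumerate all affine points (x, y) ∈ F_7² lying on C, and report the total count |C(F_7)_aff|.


Affine F_7-points: {(0, 4), (0, 5), (2, 6), (3, 4), (3, 6), (4, 3), (4, 5), (5, 3)}; count = 8.

For each of the 49 pairs (x, y) ∈ F_7², evaluate f(x, y) mod 7. Record the zeros.
  x = 0: [0↦6, 1↦5, 2↦6, 3↦2, 4↦0, 5↦0, 6↦2]  zeros at y ∈ {4, 5}
  x = 1: [0↦2, 1↦3, 2↦6, 3↦4, 4↦4, 5↦6, 6↦3]  zeros at y ∈ ∅
  x = 2: [0↦1, 1↦4, 2↦2, 3↦2, 4↦4, 5↦1, 6↦0]  zeros at y ∈ {6}
  x = 3: [0↦3, 1↦1, 2↦1, 3↦3, 4↦0, 5↦6, 6↦0]  zeros at y ∈ {4, 6}
  x = 4: [0↦1, 1↦1, 2↦3, 3↦0, 4↦6, 5↦0, 6↦3]  zeros at y ∈ {3, 5}
  x = 5: [0↦2, 1↦4, 2↦1, 3↦0, 4↦1, 5↦4, 6↦2]  zeros at y ∈ {3}
  x = 6: [0↦6, 1↦3, 2↦2, 3↦3, 4↦6, 5↦4, 6↦4]  zeros at y ∈ ∅
Collecting zeros: affine points = {(0, 4), (0, 5), (2, 6), (3, 4), (3, 6), (4, 3), (4, 5), (5, 3)}.
Total count |C(F_7)_aff| = 8.


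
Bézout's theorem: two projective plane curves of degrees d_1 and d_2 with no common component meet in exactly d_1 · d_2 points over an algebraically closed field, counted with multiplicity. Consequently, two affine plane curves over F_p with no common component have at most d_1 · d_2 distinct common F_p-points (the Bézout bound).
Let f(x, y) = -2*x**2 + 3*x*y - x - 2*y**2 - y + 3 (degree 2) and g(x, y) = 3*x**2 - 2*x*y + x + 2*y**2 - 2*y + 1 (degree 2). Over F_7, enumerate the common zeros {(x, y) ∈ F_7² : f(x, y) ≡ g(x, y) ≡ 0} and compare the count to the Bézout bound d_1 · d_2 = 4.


Common zeros: {(5, 3), (6, 3)}; count = 2; Bézout bound = 4.

deg(f) = 2, deg(g) = 2, so Bézout bound = 4.
Scan x ∈ F_7. For each x, list the y ∈ F_7 with f(x, y) ≡ 0 and those with g(x, y) ≡ 0 (mod 7); the common zeros in that column are the intersection.
  x = 0: f ≡ 0 at y ∈ {1, 2}; g ≡ 0 at y ∈ ∅; common: ∅.
  x = 1: f ≡ 0 at y ∈ {0, 1}; g ≡ 0 at y ∈ {4, 5}; common: ∅.
  x = 2: f ≡ 0 at y ∈ {0, 6}; g ≡ 0 at y ∈ {5}; common: ∅.
  x = 3: f ≡ 0 at y ∈ {5, 6}; g ≡ 0 at y ∈ ∅; common: ∅.
  x = 4: f ≡ 0 at y ∈ {4, 5}; g ≡ 0 at y ∈ ∅; common: ∅.
  x = 5: f ≡ 0 at y ∈ {3, 4}; g ≡ 0 at y ∈ {3}; common: {3}.
  x = 6: f ≡ 0 at y ∈ {2, 3}; g ≡ 0 at y ∈ {3, 4}; common: {3}.
Collecting: common zeros = {(5, 3), (6, 3)}, so the count is 2.
Comparison with the Bézout bound: 2 ≤ 4 = deg(f)·deg(g), as expected for curves with no common component (the affine F_7-count falls short of the bound because intersections may lie at infinity, over extension fields, or carry multiplicity).


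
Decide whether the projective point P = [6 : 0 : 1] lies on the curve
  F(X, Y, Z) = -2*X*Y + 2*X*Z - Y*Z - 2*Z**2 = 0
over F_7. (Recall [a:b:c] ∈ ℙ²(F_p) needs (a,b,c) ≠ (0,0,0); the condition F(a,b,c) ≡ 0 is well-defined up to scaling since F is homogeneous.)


F(6,0,1) ≡ 3 (mod 7); P is NOT on the curve.

Evaluate F(6, 0, 1) term-by-term (mod 7).
  -2*X*Y ↦ -2·6·0·1 = 0
  2*X*Z ↦ 2·6·1·1 = 12
  -Y*Z ↦ -1·1·0·1 = 0
  -2*Z**2 ↦ -2·1·1·1 = -2
Sum: F(6, 0, 1) = (0) + (12) + (0) + (-2) = 10.
Reducing mod 7: 10 ≡ 3 (mod 7).
Since F(a, b, c) ≡ 3 ≠ 0 (mod 7), P does NOT lie on the curve.


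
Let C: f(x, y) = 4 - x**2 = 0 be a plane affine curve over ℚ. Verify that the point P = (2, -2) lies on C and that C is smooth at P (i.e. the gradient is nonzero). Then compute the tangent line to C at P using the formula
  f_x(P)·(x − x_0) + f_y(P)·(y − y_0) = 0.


Tangent line at P: 8 - 4*x = 0.

Step 1: f(2, -2) = 0, so P lies on C.
Step 2: partial derivatives
  f_x(x, y) = -2*x, f_y(x, y) = 0.
  f_x(P) = -4, f_y(P) = 0 (gradient nonzero, so P is smooth).
Step 3: tangent line at P: -4·(x − 2) + 0·(y − -2) = 0.
Expanding: 8 - 4*x = 0.


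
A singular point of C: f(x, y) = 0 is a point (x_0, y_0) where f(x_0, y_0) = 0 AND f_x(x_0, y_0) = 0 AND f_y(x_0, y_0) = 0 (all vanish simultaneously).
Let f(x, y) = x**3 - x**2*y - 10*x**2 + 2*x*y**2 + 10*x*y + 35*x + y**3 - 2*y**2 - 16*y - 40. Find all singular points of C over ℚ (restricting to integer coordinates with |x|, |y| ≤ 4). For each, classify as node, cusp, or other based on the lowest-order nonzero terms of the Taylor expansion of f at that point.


Singular points: {(3, -1)}; classification: cusp.

Compute partial derivatives:
  f_x = 3*x**2 - 2*x*y - 20*x + 2*y**2 + 10*y + 35.
  f_y = -x**2 + 4*x*y + 10*x + 3*y**2 - 4*y - 16.
Scan x_0 ∈ {−4, ..., 4}. For each x_0, f_y(x_0, y) is a polynomial in y; find its integer roots y ∈ {−4, ..., 4}, then test f_x and f at those candidates.
  x = -4: f_y(-4, y) = 3*y**2 - 20*y - 72; no integer root y with |y| ≤ 4.
  x = -3: f_y(-3, y) = 3*y**2 - 16*y - 55; no integer root y with |y| ≤ 4.
  x = -2: f_y(-2, y) = 3*y**2 - 12*y - 40; no integer root y with |y| ≤ 4.
  x = -1: f_y(-1, y) = 3*y**2 - 8*y - 27; no integer root y with |y| ≤ 4.
  x = 0: f_y(0, y) = 3*y**2 - 4*y - 16; no integer root y with |y| ≤ 4.
  x = 1: f_y(1, y) = 3*y**2 - 7; no integer root y with |y| ≤ 4.
  x = 2: f_y(2, y) = 3*y**2 + 4*y; vanishes at y ∈ {0}. (2, 0): f_x = 7 ≠ 0.
  x = 3: f_y(3, y) = 3*y**2 + 8*y + 5; vanishes at y ∈ {-1}. (3, -1): f_x = 0, f = 0 — SINGULAR.
  x = 4: f_y(4, y) = 3*y**2 + 12*y + 8; no integer root y with |y| ≤ 4.
Only singular point on the grid: (3, -1).
Classify: substitute x = 3 + u, y = -1 + v and expand: f = u**3 - u**2*v + 2*u*v**2 + v**3 + v**2.
No constant or linear terms (consistent with a singular point). Quadratic part: v**2. Cubic part: u**3 - u**2*v + 2*u*v**2 + v**3.
The quadratic part v**2 is a perfect square, so there is a single (double) tangent line v = 0, i.e. y = -1. Restricting the cubic part to that line (v = 0) leaves u**3 ≠ 0, so f is not divisible by v and the branch is v² ≈ -u**3 to lowest order — this is a cusp.
Classification: cusp.


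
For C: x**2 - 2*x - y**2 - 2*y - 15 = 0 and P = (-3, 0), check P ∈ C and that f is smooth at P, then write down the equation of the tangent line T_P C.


Tangent line at P: -8*x - 2*y - 24 = 0.

Step 1: f(-3, 0) = 0, so P lies on C.
Step 2: partial derivatives
  f_x(x, y) = 2*x - 2, f_y(x, y) = -2*y - 2.
  f_x(P) = -8, f_y(P) = -2 (gradient nonzero, so P is smooth).
Step 3: tangent line at P: -8·(x − -3) + -2·(y − 0) = 0.
Expanding: -8*x - 2*y - 24 = 0.


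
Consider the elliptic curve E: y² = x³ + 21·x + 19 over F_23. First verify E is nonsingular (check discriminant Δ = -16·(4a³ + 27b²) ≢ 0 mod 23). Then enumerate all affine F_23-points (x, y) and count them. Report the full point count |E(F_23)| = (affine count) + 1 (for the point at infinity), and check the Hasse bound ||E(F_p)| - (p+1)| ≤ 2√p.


Affine points = {(1, 8), (1, 15), (2, 0), (4, 11), (4, 12), (6, 4), (6, 19), (7, 7), (7, 16), (8, 3), (8, 20), (15, 11), (15, 12), (16, 9), (16, 14), (19, 3), (19, 20)}; affine count = 17; |E(F_23)| = 18.

Discriminant check: Δ ∝ 4a³ + 27b² = 4·21³ + 27·19² = 4·9261 + 27·361 ≡ 9 (mod 23). Nonzero ⇒ E is nonsingular.
For each x ∈ F_23, compute rhs = x³ + 21·x + 19 mod 23, then count y ∈ F_23 with y² ≡ rhs.
  x = 0: rhs = 19, matching y values: none (0 points).
  x = 1: rhs = 18, matching y values: 8, 15 (2 points).
  x = 2: rhs = 0, matching y values: 0 (1 points).
  x = 3: rhs = 17, matching y values: none (0 points).
  x = 4: rhs = 6, matching y values: 11, 12 (2 points).
  x = 5: rhs = 19, matching y values: none (0 points).
  x = 6: rhs = 16, matching y values: 4, 19 (2 points).
  x = 7: rhs = 3, matching y values: 7, 16 (2 points).
  x = 8: rhs = 9, matching y values: 3, 20 (2 points).
  x = 9: rhs = 17, matching y values: none (0 points).
  x = 10: rhs = 10, matching y values: none (0 points).
  x = 11: rhs = 17, matching y values: none (0 points).
  x = 12: rhs = 21, matching y values: none (0 points).
  x = 13: rhs = 5, matching y values: none (0 points).
  x = 14: rhs = 21, matching y values: none (0 points).
  x = 15: rhs = 6, matching y values: 11, 12 (2 points).
  x = 16: rhs = 12, matching y values: 9, 14 (2 points).
  x = 17: rhs = 22, matching y values: none (0 points).
  x = 18: rhs = 19, matching y values: none (0 points).
  x = 19: rhs = 9, matching y values: 3, 20 (2 points).
  x = 20: rhs = 21, matching y values: none (0 points).
  x = 21: rhs = 15, matching y values: none (0 points).
  x = 22: rhs = 20, matching y values: none (0 points).
Total affine count: 17.
Full point count |E(F_23)| = 17 + 1 = 18.
Hasse bound: |18 − (23+1)| = |-6| = 6 ≤ 2√23 ≈ 9.5917 ✓.


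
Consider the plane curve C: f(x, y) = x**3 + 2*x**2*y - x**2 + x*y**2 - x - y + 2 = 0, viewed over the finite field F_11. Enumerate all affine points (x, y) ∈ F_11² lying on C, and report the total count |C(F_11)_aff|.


Affine F_11-points: {(0, 2), (4, 8), (4, 9), (6, 0), (6, 1), (8, 4), (8, 9), (10, 4), (10, 8)}; count = 9.

For each of the 121 pairs (x, y) ∈ F_11², evaluate f(x, y) mod 11. Record the zeros.
  x = 0: [0↦2, 1↦1, 2↦0, 3↦10, 4↦9, 5↦8, 6↦7, 7↦6, 8↦5, 9↦4, 10↦3]  zeros at y ∈ {2}
  x = 1: [0↦1, 1↦3, 2↦7, 3↦2, 4↦10, 5↦9, 6↦10, 7↦2, 8↦7, 9↦3, 10↦1]  zeros at y ∈ ∅
  x = 2: [0↦4, 1↦2, 2↦4, 3↦10, 4↦9, 5↦1, 6↦8, 7↦8, 8↦1, 9↦9, 10↦10]  zeros at y ∈ ∅
  x = 3: [0↦6, 1↦4, 2↦8, 3↦7, 4↦1, 5↦1, 6↦7, 7↦8, 8↦4, 9↦6, 10↦3]  zeros at y ∈ ∅
  x = 4: [0↦2, 1↦4, 2↦3, 3↦10, 4↦3, 5↦4, 6↦2, 7↦8, 8↦0, 9↦0, 10↦8]  zeros at y ∈ {8, 9}
  x = 5: [0↦9, 1↦8, 2↦6, 3↦3, 4↦10, 5↦5, 6↦10, 7↦3, 8↦6, 9↦8, 10↦9]  zeros at y ∈ ∅
  x = 6: [0↦0, 1↦0, 2↦1, 3↦3, 4↦6, 5↦10, 6↦4, 7↦10, 8↦6, 9↦3, 10↦1]  zeros at y ∈ {0, 1}
  x = 7: [0↦3, 1↦8, 2↦5, 3↦5, 4↦8, 5↦3, 6↦1, 7↦2, 8↦6, 9↦2, 10↦1]  zeros at y ∈ ∅
  x = 8: [0↦2, 1↦5, 2↦2, 3↦4, 4↦0, 5↦1, 6↦7, 7↦7, 8↦1, 9↦0, 10↦4]  zeros at y ∈ {4, 9}
  x = 9: [0↦3, 1↦8, 2↦9, 3↦6, 4↦10, 5↦10, 6↦6, 7↦9, 8↦8, 9↦3, 10↦5]  zeros at y ∈ ∅
  x = 10: [0↦1, 1↦1, 2↦10, 3↦6, 4↦0, 5↦3, 6↦4, 7↦3, 8↦0, 9↦6, 10↦10]  zeros at y ∈ {4, 8}
Collecting zeros: affine points = {(0, 2), (4, 8), (4, 9), (6, 0), (6, 1), (8, 4), (8, 9), (10, 4), (10, 8)}.
Total count |C(F_11)_aff| = 9.


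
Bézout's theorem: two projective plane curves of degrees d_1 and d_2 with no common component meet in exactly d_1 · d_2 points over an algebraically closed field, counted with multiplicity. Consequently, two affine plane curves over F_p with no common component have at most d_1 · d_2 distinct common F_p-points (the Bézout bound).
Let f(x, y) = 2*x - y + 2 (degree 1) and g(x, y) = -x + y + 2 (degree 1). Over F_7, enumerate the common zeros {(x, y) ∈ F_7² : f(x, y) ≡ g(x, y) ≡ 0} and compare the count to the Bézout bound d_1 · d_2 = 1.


Common zeros: {(3, 1)}; count = 1; Bézout bound = 1.

deg(f) = 1, deg(g) = 1, so Bézout bound = 1.
Scan x ∈ F_7. For each x, list the y ∈ F_7 with f(x, y) ≡ 0 and those with g(x, y) ≡ 0 (mod 7); the common zeros in that column are the intersection.
  x = 0: f ≡ 0 at y ∈ {2}; g ≡ 0 at y ∈ {5}; common: ∅.
  x = 1: f ≡ 0 at y ∈ {4}; g ≡ 0 at y ∈ {6}; common: ∅.
  x = 2: f ≡ 0 at y ∈ {6}; g ≡ 0 at y ∈ {0}; common: ∅.
  x = 3: f ≡ 0 at y ∈ {1}; g ≡ 0 at y ∈ {1}; common: {1}.
  x = 4: f ≡ 0 at y ∈ {3}; g ≡ 0 at y ∈ {2}; common: ∅.
  x = 5: f ≡ 0 at y ∈ {5}; g ≡ 0 at y ∈ {3}; common: ∅.
  x = 6: f ≡ 0 at y ∈ {0}; g ≡ 0 at y ∈ {4}; common: ∅.
Collecting: common zeros = {(3, 1)}, so the count is 1.
Comparison with the Bézout bound: 1 ≤ 1 = deg(f)·deg(g), as expected for curves with no common component (the bound is attained).


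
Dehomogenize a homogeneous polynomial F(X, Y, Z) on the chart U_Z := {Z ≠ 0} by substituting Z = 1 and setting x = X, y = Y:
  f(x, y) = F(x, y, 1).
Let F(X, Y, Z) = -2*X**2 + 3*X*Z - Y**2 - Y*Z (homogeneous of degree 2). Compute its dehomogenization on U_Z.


f(x, y) = -2*x**2 + 3*x - y**2 - y

On U_Z we set Z = 1. Each monomial c·X^i·Y^j·Z^k in F becomes c·x^i·y^j·1^k = c·x^i·y^j.
Substituting Z = 1: F(X, Y, 1) = -2*x**2 + 3*x - y**2 - y.
Note: deg(f) ≤ deg(F) = 2; strict inequality happens when F is divisible by Z (lost terms).


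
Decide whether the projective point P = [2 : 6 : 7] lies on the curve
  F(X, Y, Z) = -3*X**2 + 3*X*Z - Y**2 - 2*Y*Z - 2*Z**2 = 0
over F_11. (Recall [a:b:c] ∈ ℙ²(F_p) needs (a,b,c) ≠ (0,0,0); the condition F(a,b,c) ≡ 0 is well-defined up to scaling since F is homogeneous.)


F(2,6,7) ≡ 10 (mod 11); P is NOT on the curve.

Evaluate F(2, 6, 7) term-by-term (mod 11).
  -3*X**2 ↦ -3·4·1·1 = -12
  3*X*Z ↦ 3·2·1·7 = 42
  -Y**2 ↦ -1·1·36·1 = -36
  -2*Y*Z ↦ -2·1·6·7 = -84
  -2*Z**2 ↦ -2·1·1·49 = -98
Sum: F(2, 6, 7) = (-12) + (42) + (-36) + (-84) + (-98) = -188.
Reducing mod 11: -188 ≡ 10 (mod 11).
Since F(a, b, c) ≡ 10 ≠ 0 (mod 11), P does NOT lie on the curve.


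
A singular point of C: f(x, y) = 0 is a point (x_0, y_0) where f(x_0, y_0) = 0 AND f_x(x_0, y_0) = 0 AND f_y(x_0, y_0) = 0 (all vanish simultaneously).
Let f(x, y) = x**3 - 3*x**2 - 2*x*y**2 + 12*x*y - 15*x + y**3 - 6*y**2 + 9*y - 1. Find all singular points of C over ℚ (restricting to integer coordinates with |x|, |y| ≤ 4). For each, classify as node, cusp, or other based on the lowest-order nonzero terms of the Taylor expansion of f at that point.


Singular points: {(1, 3)}; classification: cusp.

Compute partial derivatives:
  f_x = 3*x**2 - 6*x - 2*y**2 + 12*y - 15.
  f_y = -4*x*y + 12*x + 3*y**2 - 12*y + 9.
Scan x_0 ∈ {−4, ..., 4}. For each x_0, f_y(x_0, y) is a polynomial in y; find its integer roots y ∈ {−4, ..., 4}, then test f_x and f at those candidates.
  x = -4: f_y(-4, y) = 3*y**2 + 4*y - 39; vanishes at y ∈ {3}. (-4, 3): f_x = 75 ≠ 0.
  x = -3: f_y(-3, y) = 3*y**2 - 27; vanishes at y ∈ {-3, 3}. (-3, -3): f_x = -24 ≠ 0; (-3, 3): f_x = 48 ≠ 0.
  x = -2: f_y(-2, y) = 3*y**2 - 4*y - 15; vanishes at y ∈ {3}. (-2, 3): f_x = 27 ≠ 0.
  x = -1: f_y(-1, y) = 3*y**2 - 8*y - 3; vanishes at y ∈ {3}. (-1, 3): f_x = 12 ≠ 0.
  x = 0: f_y(0, y) = 3*y**2 - 12*y + 9; vanishes at y ∈ {1, 3}. (0, 1): f_x = -5 ≠ 0; (0, 3): f_x = 3 ≠ 0.
  x = 1: f_y(1, y) = 3*y**2 - 16*y + 21; vanishes at y ∈ {3}. (1, 3): f_x = 0, f = 0 — SINGULAR.
  x = 2: f_y(2, y) = 3*y**2 - 20*y + 33; vanishes at y ∈ {3}. (2, 3): f_x = 3 ≠ 0.
  x = 3: f_y(3, y) = 3*y**2 - 24*y + 45; vanishes at y ∈ {3}. (3, 3): f_x = 12 ≠ 0.
  x = 4: f_y(4, y) = 3*y**2 - 28*y + 57; vanishes at y ∈ {3}. (4, 3): f_x = 27 ≠ 0.
Only singular point on the grid: (1, 3).
Classify: substitute x = 1 + u, y = 3 + v and expand: f = u**3 - 2*u*v**2 + v**3 + v**2.
No constant or linear terms (consistent with a singular point). Quadratic part: v**2. Cubic part: u**3 - 2*u*v**2 + v**3.
The quadratic part v**2 is a perfect square, so there is a single (double) tangent line v = 0, i.e. y = 3. Restricting the cubic part to that line (v = 0) leaves u**3 ≠ 0, so f is not divisible by v and the branch is v² ≈ -u**3 to lowest order — this is a cusp.
Classification: cusp.


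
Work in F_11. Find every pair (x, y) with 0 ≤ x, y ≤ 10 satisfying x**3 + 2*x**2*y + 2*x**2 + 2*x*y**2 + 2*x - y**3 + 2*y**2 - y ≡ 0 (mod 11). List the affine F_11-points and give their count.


Affine F_11-points: {(0, 0), (0, 1), (3, 8), (4, 2), (5, 5), (5, 9), (6, 5), (7, 6), (9, 1), (9, 7), (10, 5)}; count = 11.

For each of the 121 pairs (x, y) ∈ F_11², evaluate f(x, y) mod 11. Record the zeros.
  x = 0: [0↦0, 1↦0, 2↦9, 3↦10, 4↦8, 5↦8, 6↦4, 7↦1, 8↦4, 9↦7, 10↦4]  zeros at y ∈ {0, 1}
  x = 1: [0↦5, 1↦9, 2↦4, 3↦6, 4↦9, 5↦7, 6↦5, 7↦8, 8↦10, 9↦5, 10↦9]  zeros at y ∈ ∅
  x = 2: [0↦9, 1↦10, 2↦6, 3↦2, 4↦3, 5↦3, 6↦7, 7↦9, 8↦3, 9↦5, 10↦9]  zeros at y ∈ ∅
  x = 3: [0↦7, 1↦9, 2↦10, 3↦4, 4↦7, 5↦2, 6↦5, 7↦10, 8↦0, 9↦2, 10↦10]  zeros at y ∈ {8}
  x = 4: [0↦5, 1↦1, 2↦0, 3↦7, 4↦5, 5↦10, 6↦5, 7↦6, 8↦7, 9↦2, 10↦7]  zeros at y ∈ {2}
  x = 5: [0↦9, 1↦3, 2↦4, 3↦6, 4↦3, 5↦0, 6↦2, 7↦3, 8↦8, 9↦0, 10↦6]  zeros at y ∈ {5, 9}
  x = 6: [0↦3, 1↦10, 2↦6, 3↦7, 4↦7, 5↦0, 6↦2, 7↦7, 8↦9, 9↦2, 10↦2]  zeros at y ∈ {5}
  x = 7: [0↦4, 1↦6, 2↦1, 3↦5, 4↦1, 5↦5, 6↦0, 7↦2, 8↦5, 9↦3, 10↦1]  zeros at y ∈ {6}
  x = 8: [0↦7, 1↦8, 2↦6, 3↦6, 4↦2, 5↦10, 6↦2, 7↦5, 8↦2, 9↦9, 10↦9]  zeros at y ∈ ∅
  x = 9: [0↦7, 1↦0, 2↦5, 3↦5, 4↦5, 5↦10, 6↦3, 7↦0, 8↦6, 9↦4, 10↦10]  zeros at y ∈ {1, 7}
  x = 10: [0↦10, 1↦10, 2↦4, 3↦8, 4↦5, 5↦0, 6↦9, 7↦4, 8↦1, 9↦5, 10↦10]  zeros at y ∈ {5}
Collecting zeros: affine points = {(0, 0), (0, 1), (3, 8), (4, 2), (5, 5), (5, 9), (6, 5), (7, 6), (9, 1), (9, 7), (10, 5)}.
Total count |C(F_11)_aff| = 11.


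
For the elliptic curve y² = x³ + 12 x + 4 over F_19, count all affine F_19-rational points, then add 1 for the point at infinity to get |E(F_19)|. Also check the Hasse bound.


Affine points = {(0, 2), (0, 17), (1, 6), (1, 13), (2, 6), (2, 13), (6, 8), (6, 11), (8, 2), (8, 17), (9, 9), (9, 10), (11, 2), (11, 17), (13, 1), (13, 18), (14, 3), (14, 16), (15, 5), (15, 14), (16, 6), (16, 13)}; affine count = 22; |E(F_19)| = 23.

Discriminant check: Δ ∝ 4a³ + 27b² = 4·12³ + 27·4² = 4·1728 + 27·16 ≡ 10 (mod 19). Nonzero ⇒ E is nonsingular.
For each x ∈ F_19, compute rhs = x³ + 12·x + 4 mod 19, then count y ∈ F_19 with y² ≡ rhs.
  x = 0: rhs = 4, matching y values: 2, 17 (2 points).
  x = 1: rhs = 17, matching y values: 6, 13 (2 points).
  x = 2: rhs = 17, matching y values: 6, 13 (2 points).
  x = 3: rhs = 10, matching y values: none (0 points).
  x = 4: rhs = 2, matching y values: none (0 points).
  x = 5: rhs = 18, matching y values: none (0 points).
  x = 6: rhs = 7, matching y values: 8, 11 (2 points).
  x = 7: rhs = 13, matching y values: none (0 points).
  x = 8: rhs = 4, matching y values: 2, 17 (2 points).
  x = 9: rhs = 5, matching y values: 9, 10 (2 points).
  x = 10: rhs = 3, matching y values: none (0 points).
  x = 11: rhs = 4, matching y values: 2, 17 (2 points).
  x = 12: rhs = 14, matching y values: none (0 points).
  x = 13: rhs = 1, matching y values: 1, 18 (2 points).
  x = 14: rhs = 9, matching y values: 3, 16 (2 points).
  x = 15: rhs = 6, matching y values: 5, 14 (2 points).
  x = 16: rhs = 17, matching y values: 6, 13 (2 points).
  x = 17: rhs = 10, matching y values: none (0 points).
  x = 18: rhs = 10, matching y values: none (0 points).
Total affine count: 22.
Full point count |E(F_19)| = 22 + 1 = 23.
Hasse bound: |23 − (19+1)| = |3| = 3 ≤ 2√19 ≈ 8.7178 ✓.


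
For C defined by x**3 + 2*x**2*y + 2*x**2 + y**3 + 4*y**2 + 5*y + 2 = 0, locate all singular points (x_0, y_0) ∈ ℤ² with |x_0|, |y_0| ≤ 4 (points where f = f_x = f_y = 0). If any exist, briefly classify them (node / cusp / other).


Singular points: {(0, -1)}; classification: cusp.

Compute partial derivatives:
  f_x = 3*x**2 + 4*x*y + 4*x.
  f_y = 2*x**2 + 3*y**2 + 8*y + 5.
Scan x_0 ∈ {−4, ..., 4}. For each x_0, f_y(x_0, y) is a polynomial in y; find its integer roots y ∈ {−4, ..., 4}, then test f_x and f at those candidates.
  x = -4: f_y(-4, y) = 3*y**2 + 8*y + 37; no integer root y with |y| ≤ 4.
  x = -3: f_y(-3, y) = 3*y**2 + 8*y + 23; no integer root y with |y| ≤ 4.
  x = -2: f_y(-2, y) = 3*y**2 + 8*y + 13; no integer root y with |y| ≤ 4.
  x = -1: f_y(-1, y) = 3*y**2 + 8*y + 7; no integer root y with |y| ≤ 4.
  x = 0: f_y(0, y) = 3*y**2 + 8*y + 5; vanishes at y ∈ {-1}. (0, -1): f_x = 0, f = 0 — SINGULAR.
  x = 1: f_y(1, y) = 3*y**2 + 8*y + 7; no integer root y with |y| ≤ 4.
  x = 2: f_y(2, y) = 3*y**2 + 8*y + 13; no integer root y with |y| ≤ 4.
  x = 3: f_y(3, y) = 3*y**2 + 8*y + 23; no integer root y with |y| ≤ 4.
  x = 4: f_y(4, y) = 3*y**2 + 8*y + 37; no integer root y with |y| ≤ 4.
Only singular point on the grid: (0, -1).
Classify: substitute x = 0 + u, y = -1 + v and expand: f = u**3 + 2*u**2*v + v**3 + v**2.
No constant or linear terms (consistent with a singular point). Quadratic part: v**2. Cubic part: u**3 + 2*u**2*v + v**3.
The quadratic part v**2 is a perfect square, so there is a single (double) tangent line v = 0, i.e. y = -1. Restricting the cubic part to that line (v = 0) leaves u**3 ≠ 0, so f is not divisible by v and the branch is v² ≈ -u**3 to lowest order — this is a cusp.
Classification: cusp.


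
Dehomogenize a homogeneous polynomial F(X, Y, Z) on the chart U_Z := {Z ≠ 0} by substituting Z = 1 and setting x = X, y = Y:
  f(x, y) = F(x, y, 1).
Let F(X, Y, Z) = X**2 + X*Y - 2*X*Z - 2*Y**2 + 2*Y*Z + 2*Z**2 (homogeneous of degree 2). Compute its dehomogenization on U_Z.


f(x, y) = x**2 + x*y - 2*x - 2*y**2 + 2*y + 2

On U_Z we set Z = 1. Each monomial c·X^i·Y^j·Z^k in F becomes c·x^i·y^j·1^k = c·x^i·y^j.
Substituting Z = 1: F(X, Y, 1) = x**2 + x*y - 2*x - 2*y**2 + 2*y + 2.
Note: deg(f) ≤ deg(F) = 2; strict inequality happens when F is divisible by Z (lost terms).


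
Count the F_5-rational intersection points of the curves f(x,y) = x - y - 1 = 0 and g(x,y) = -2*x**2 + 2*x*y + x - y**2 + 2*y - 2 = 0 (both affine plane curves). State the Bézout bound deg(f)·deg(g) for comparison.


Common zeros: {(0, 4), (3, 2)}; count = 2; Bézout bound = 2.

deg(f) = 1, deg(g) = 2, so Bézout bound = 2.
Scan x ∈ F_5. For each x, list the y ∈ F_5 with f(x, y) ≡ 0 and those with g(x, y) ≡ 0 (mod 5); the common zeros in that column are the intersection.
  x = 0: f ≡ 0 at y ∈ {4}; g ≡ 0 at y ∈ {3, 4}; common: {4}.
  x = 1: f ≡ 0 at y ∈ {0}; g ≡ 0 at y ∈ {1, 3}; common: ∅.
  x = 2: f ≡ 0 at y ∈ {1}; g ≡ 0 at y ∈ {2, 4}; common: ∅.
  x = 3: f ≡ 0 at y ∈ {2}; g ≡ 0 at y ∈ {1, 2}; common: {2}.
  x = 4: f ≡ 0 at y ∈ {3}; g ≡ 0 at y ∈ {0}; common: ∅.
Collecting: common zeros = {(0, 4), (3, 2)}, so the count is 2.
Comparison with the Bézout bound: 2 ≤ 2 = deg(f)·deg(g), as expected for curves with no common component (the bound is attained).


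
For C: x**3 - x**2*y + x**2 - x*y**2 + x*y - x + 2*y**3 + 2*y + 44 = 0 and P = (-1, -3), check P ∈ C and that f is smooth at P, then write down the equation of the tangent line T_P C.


Tangent line at P: -18*x + 48*y + 126 = 0.

Step 1: f(-1, -3) = 0, so P lies on C.
Step 2: partial derivatives
  f_x(x, y) = 3*x**2 - 2*x*y + 2*x - y**2 + y - 1, f_y(x, y) = -x**2 - 2*x*y + x + 6*y**2 + 2.
  f_x(P) = -18, f_y(P) = 48 (gradient nonzero, so P is smooth).
Step 3: tangent line at P: -18·(x − -1) + 48·(y − -3) = 0.
Expanding: -18*x + 48*y + 126 = 0.


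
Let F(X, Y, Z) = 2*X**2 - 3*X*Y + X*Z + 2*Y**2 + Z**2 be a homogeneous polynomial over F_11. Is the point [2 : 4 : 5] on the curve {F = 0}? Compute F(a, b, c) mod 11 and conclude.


F(2,4,5) ≡ 7 (mod 11); P is NOT on the curve.

Evaluate F(2, 4, 5) term-by-term (mod 11).
  2*X**2 ↦ 2·4·1·1 = 8
  -3*X*Y ↦ -3·2·4·1 = -24
  X*Z ↦ 1·2·1·5 = 10
  2*Y**2 ↦ 2·1·16·1 = 32
  Z**2 ↦ 1·1·1·25 = 25
Sum: F(2, 4, 5) = (8) + (-24) + (10) + (32) + (25) = 51.
Reducing mod 11: 51 ≡ 7 (mod 11).
Since F(a, b, c) ≡ 7 ≠ 0 (mod 11), P does NOT lie on the curve.


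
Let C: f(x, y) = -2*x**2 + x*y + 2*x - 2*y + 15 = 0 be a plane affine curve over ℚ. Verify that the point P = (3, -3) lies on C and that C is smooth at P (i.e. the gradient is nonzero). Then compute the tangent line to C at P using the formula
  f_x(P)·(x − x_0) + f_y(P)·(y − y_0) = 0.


Tangent line at P: -13*x + y + 42 = 0.

Step 1: f(3, -3) = 0, so P lies on C.
Step 2: partial derivatives
  f_x(x, y) = -4*x + y + 2, f_y(x, y) = x - 2.
  f_x(P) = -13, f_y(P) = 1 (gradient nonzero, so P is smooth).
Step 3: tangent line at P: -13·(x − 3) + 1·(y − -3) = 0.
Expanding: -13*x + y + 42 = 0.


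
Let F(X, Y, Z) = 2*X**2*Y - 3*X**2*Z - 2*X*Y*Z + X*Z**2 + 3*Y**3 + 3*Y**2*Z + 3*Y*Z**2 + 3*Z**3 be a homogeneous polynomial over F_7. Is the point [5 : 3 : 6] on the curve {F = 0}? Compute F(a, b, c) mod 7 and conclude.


F(5,3,6) ≡ 5 (mod 7); P is NOT on the curve.

Evaluate F(5, 3, 6) term-by-term (mod 7).
  2*X**2*Y ↦ 2·25·3·1 = 150
  -3*X**2*Z ↦ -3·25·1·6 = -450
  -2*X*Y*Z ↦ -2·5·3·6 = -180
  X*Z**2 ↦ 1·5·1·36 = 180
  3*Y**3 ↦ 3·1·27·1 = 81
  3*Y**2*Z ↦ 3·1·9·6 = 162
  3*Y*Z**2 ↦ 3·1·3·36 = 324
  3*Z**3 ↦ 3·1·1·216 = 648
Sum: F(5, 3, 6) = (150) + (-450) + (-180) + (180) + (81) + (162) + (324) + (648) = 915.
Reducing mod 7: 915 ≡ 5 (mod 7).
Since F(a, b, c) ≡ 5 ≠ 0 (mod 7), P does NOT lie on the curve.


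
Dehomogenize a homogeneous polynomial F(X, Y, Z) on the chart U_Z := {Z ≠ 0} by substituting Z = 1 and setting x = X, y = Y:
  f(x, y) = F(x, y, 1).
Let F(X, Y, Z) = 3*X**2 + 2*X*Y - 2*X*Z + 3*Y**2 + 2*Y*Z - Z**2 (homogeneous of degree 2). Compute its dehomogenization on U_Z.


f(x, y) = 3*x**2 + 2*x*y - 2*x + 3*y**2 + 2*y - 1

On U_Z we set Z = 1. Each monomial c·X^i·Y^j·Z^k in F becomes c·x^i·y^j·1^k = c·x^i·y^j.
Substituting Z = 1: F(X, Y, 1) = 3*x**2 + 2*x*y - 2*x + 3*y**2 + 2*y - 1.
Note: deg(f) ≤ deg(F) = 2; strict inequality happens when F is divisible by Z (lost terms).


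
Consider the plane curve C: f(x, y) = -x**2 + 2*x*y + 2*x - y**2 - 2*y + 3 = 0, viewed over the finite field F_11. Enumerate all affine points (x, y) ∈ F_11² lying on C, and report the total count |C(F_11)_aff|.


Affine F_11-points: {(0, 1), (0, 8), (1, 2), (1, 9), (2, 3), (2, 10), (3, 0), (3, 4), (4, 1), (4, 5), (5, 2), (5, 6), (6, 3), (6, 7), (7, 4), (7, 8), (8, 5), (8, 9), (9, 6), (9, 10), (10, 0), (10, 7)}; count = 22.

For each of the 121 pairs (x, y) ∈ F_11², evaluate f(x, y) mod 11. Record the zeros.
  x = 0: [0↦3, 1↦0, 2↦6, 3↦10, 4↦1, 5↦1, 6↦10, 7↦6, 8↦0, 9↦3, 10↦4]  zeros at y ∈ {1, 8}
  x = 1: [0↦4, 1↦3, 2↦0, 3↦6, 4↦10, 5↦1, 6↦1, 7↦10, 8↦6, 9↦0, 10↦3]  zeros at y ∈ {2, 9}
  x = 2: [0↦3, 1↦4, 2↦3, 3↦0, 4↦6, 5↦10, 6↦1, 7↦1, 8↦10, 9↦6, 10↦0]  zeros at y ∈ {3, 10}
  x = 3: [0↦0, 1↦3, 2↦4, 3↦3, 4↦0, 5↦6, 6↦10, 7↦1, 8↦1, 9↦10, 10↦6]  zeros at y ∈ {0, 4}
  x = 4: [0↦6, 1↦0, 2↦3, 3↦4, 4↦3, 5↦0, 6↦6, 7↦10, 8↦1, 9↦1, 10↦10]  zeros at y ∈ {1, 5}
  x = 5: [0↦10, 1↦6, 2↦0, 3↦3, 4↦4, 5↦3, 6↦0, 7↦6, 8↦10, 9↦1, 10↦1]  zeros at y ∈ {2, 6}
  x = 6: [0↦1, 1↦10, 2↦6, 3↦0, 4↦3, 5↦4, 6↦3, 7↦0, 8↦6, 9↦10, 10↦1]  zeros at y ∈ {3, 7}
  x = 7: [0↦1, 1↦1, 2↦10, 3↦6, 4↦0, 5↦3, 6↦4, 7↦3, 8↦0, 9↦6, 10↦10]  zeros at y ∈ {4, 8}
  x = 8: [0↦10, 1↦1, 2↦1, 3↦10, 4↦6, 5↦0, 6↦3, 7↦4, 8↦3, 9↦0, 10↦6]  zeros at y ∈ {5, 9}
  x = 9: [0↦6, 1↦10, 2↦1, 3↦1, 4↦10, 5↦6, 6↦0, 7↦3, 8↦4, 9↦3, 10↦0]  zeros at y ∈ {6, 10}
  x = 10: [0↦0, 1↦6, 2↦10, 3↦1, 4↦1, 5↦10, 6↦6, 7↦0, 8↦3, 9↦4, 10↦3]  zeros at y ∈ {0, 7}
Collecting zeros: affine points = {(0, 1), (0, 8), (1, 2), (1, 9), (2, 3), (2, 10), (3, 0), (3, 4), (4, 1), (4, 5), (5, 2), (5, 6), (6, 3), (6, 7), (7, 4), (7, 8), (8, 5), (8, 9), (9, 6), (9, 10), (10, 0), (10, 7)}.
Total count |C(F_11)_aff| = 22.


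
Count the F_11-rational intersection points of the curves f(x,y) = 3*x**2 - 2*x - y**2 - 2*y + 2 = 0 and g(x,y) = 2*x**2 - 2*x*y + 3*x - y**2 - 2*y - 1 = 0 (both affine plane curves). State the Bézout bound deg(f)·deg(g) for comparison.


Common zeros: ∅; count = 0; Bézout bound = 4.

deg(f) = 2, deg(g) = 2, so Bézout bound = 4.
Scan x ∈ F_11. For each x, list the y ∈ F_11 with f(x, y) ≡ 0 and those with g(x, y) ≡ 0 (mod 11); the common zeros in that column are the intersection.
  x = 0: f ≡ 0 at y ∈ {4, 5}; g ≡ 0 at y ∈ {10}; common: ∅.
  x = 1: f ≡ 0 at y ∈ {1, 8}; g ≡ 0 at y ∈ ∅; common: ∅.
  x = 2: f ≡ 0 at y ∈ {10}; g ≡ 0 at y ∈ {8}; common: ∅.
  x = 3: f ≡ 0 at y ∈ ∅; g ≡ 0 at y ∈ {4, 10}; common: ∅.
  x = 4: f ≡ 0 at y ∈ ∅; g ≡ 0 at y ∈ ∅; common: ∅.
  x = 5: f ≡ 0 at y ∈ ∅; g ≡ 0 at y ∈ {4, 6}; common: ∅.
  x = 6: f ≡ 0 at y ∈ {10}; g ≡ 0 at y ∈ ∅; common: ∅.
  x = 7: f ≡ 0 at y ∈ {1, 8}; g ≡ 0 at y ∈ ∅; common: ∅.
  x = 8: f ≡ 0 at y ∈ {4, 5}; g ≡ 0 at y ∈ {1, 3}; common: ∅.
  x = 9: f ≡ 0 at y ∈ ∅; g ≡ 0 at y ∈ ∅; common: ∅.
  x = 10: f ≡ 0 at y ∈ ∅; g ≡ 0 at y ∈ {3, 8}; common: ∅.
Collecting: common zeros = ∅, so the count is 0.
Comparison with the Bézout bound: 0 ≤ 4 = deg(f)·deg(g), as expected for curves with no common component (the affine F_11-count falls short of the bound because intersections may lie at infinity, over extension fields, or carry multiplicity).


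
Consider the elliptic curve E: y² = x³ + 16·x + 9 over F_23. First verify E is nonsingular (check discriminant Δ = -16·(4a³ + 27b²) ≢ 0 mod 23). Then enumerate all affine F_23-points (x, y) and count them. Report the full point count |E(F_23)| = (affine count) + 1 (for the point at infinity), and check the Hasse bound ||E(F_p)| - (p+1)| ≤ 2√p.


Affine points = {(0, 3), (0, 20), (1, 7), (1, 16), (2, 7), (2, 16), (7, 2), (7, 21), (9, 10), (9, 13), (15, 6), (15, 17), (20, 7), (20, 16)}; affine count = 14; |E(F_23)| = 15.

Discriminant check: Δ ∝ 4a³ + 27b² = 4·16³ + 27·9² = 4·4096 + 27·81 ≡ 10 (mod 23). Nonzero ⇒ E is nonsingular.
For each x ∈ F_23, compute rhs = x³ + 16·x + 9 mod 23, then count y ∈ F_23 with y² ≡ rhs.
  x = 0: rhs = 9, matching y values: 3, 20 (2 points).
  x = 1: rhs = 3, matching y values: 7, 16 (2 points).
  x = 2: rhs = 3, matching y values: 7, 16 (2 points).
  x = 3: rhs = 15, matching y values: none (0 points).
  x = 4: rhs = 22, matching y values: none (0 points).
  x = 5: rhs = 7, matching y values: none (0 points).
  x = 6: rhs = 22, matching y values: none (0 points).
  x = 7: rhs = 4, matching y values: 2, 21 (2 points).
  x = 8: rhs = 5, matching y values: none (0 points).
  x = 9: rhs = 8, matching y values: 10, 13 (2 points).
  x = 10: rhs = 19, matching y values: none (0 points).
  x = 11: rhs = 21, matching y values: none (0 points).
  x = 12: rhs = 20, matching y values: none (0 points).
  x = 13: rhs = 22, matching y values: none (0 points).
  x = 14: rhs = 10, matching y values: none (0 points).
  x = 15: rhs = 13, matching y values: 6, 17 (2 points).
  x = 16: rhs = 14, matching y values: none (0 points).
  x = 17: rhs = 19, matching y values: none (0 points).
  x = 18: rhs = 11, matching y values: none (0 points).
  x = 19: rhs = 19, matching y values: none (0 points).
  x = 20: rhs = 3, matching y values: 7, 16 (2 points).
  x = 21: rhs = 15, matching y values: none (0 points).
  x = 22: rhs = 15, matching y values: none (0 points).
Total affine count: 14.
Full point count |E(F_23)| = 14 + 1 = 15.
Hasse bound: |15 − (23+1)| = |-9| = 9 ≤ 2√23 ≈ 9.5917 ✓.
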